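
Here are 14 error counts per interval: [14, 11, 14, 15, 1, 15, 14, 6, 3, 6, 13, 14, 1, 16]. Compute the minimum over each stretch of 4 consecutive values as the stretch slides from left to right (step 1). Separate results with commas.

Sliding a size-4 window across the 14 values:
[14, 11, 14, 15] → min 11
[11, 14, 15, 1] → min 1
[14, 15, 1, 15] → min 1
[15, 1, 15, 14] → min 1
[1, 15, 14, 6] → min 1
[15, 14, 6, 3] → min 3
[14, 6, 3, 6] → min 3
[6, 3, 6, 13] → min 3
[3, 6, 13, 14] → min 3
[6, 13, 14, 1] → min 1
[13, 14, 1, 16] → min 1

11, 1, 1, 1, 1, 3, 3, 3, 3, 1, 1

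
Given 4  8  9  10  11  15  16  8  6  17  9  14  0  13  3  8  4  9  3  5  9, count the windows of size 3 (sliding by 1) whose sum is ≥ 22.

4 8 9 → sum 21
8 9 10 → sum 27  ≥ 22 ✓
9 10 11 → sum 30  ≥ 22 ✓
10 11 15 → sum 36  ≥ 22 ✓
11 15 16 → sum 42  ≥ 22 ✓
15 16 8 → sum 39  ≥ 22 ✓
16 8 6 → sum 30  ≥ 22 ✓
8 6 17 → sum 31  ≥ 22 ✓
6 17 9 → sum 32  ≥ 22 ✓
17 9 14 → sum 40  ≥ 22 ✓
9 14 0 → sum 23  ≥ 22 ✓
14 0 13 → sum 27  ≥ 22 ✓
0 13 3 → sum 16
13 3 8 → sum 24  ≥ 22 ✓
3 8 4 → sum 15
8 4 9 → sum 21
4 9 3 → sum 16
9 3 5 → sum 17
3 5 9 → sum 17
12 windows satisfy the condition.

12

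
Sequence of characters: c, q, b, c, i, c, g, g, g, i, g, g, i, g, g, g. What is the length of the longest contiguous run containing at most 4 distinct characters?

Extend right; when distinct count exceeds 4, shrink from the left:
add c: window [c] (1 distinct), len 1
add q: window [c, q] (2 distinct), len 2
add b: window [c, q, b] (3 distinct), len 3
add c: window [c, q, b, c] (3 distinct), len 4
add i: window [c, q, b, c, i] (4 distinct), len 5
add c: window [c, q, b, c, i, c] (4 distinct), len 6
add g: window [b, c, i, c, g] (4 distinct), len 5
add g: window [b, c, i, c, g, g] (4 distinct), len 6
add g: window [b, c, i, c, g, g, g] (4 distinct), len 7
add i: window [b, c, i, c, g, g, g, i] (4 distinct), len 8
add g: window [b, c, i, c, g, g, g, i, g] (4 distinct), len 9
add g: window [b, c, i, c, g, g, g, i, g, g] (4 distinct), len 10
add i: window [b, c, i, c, g, g, g, i, g, g, i] (4 distinct), len 11
add g: window [b, c, i, c, g, g, g, i, g, g, i, g] (4 distinct), len 12
add g: window [b, c, i, c, g, g, g, i, g, g, i, g, g] (4 distinct), len 13
add g: window [b, c, i, c, g, g, g, i, g, g, i, g, g, g] (4 distinct), len 14
Longest length with ≤4 distinct: 14.

14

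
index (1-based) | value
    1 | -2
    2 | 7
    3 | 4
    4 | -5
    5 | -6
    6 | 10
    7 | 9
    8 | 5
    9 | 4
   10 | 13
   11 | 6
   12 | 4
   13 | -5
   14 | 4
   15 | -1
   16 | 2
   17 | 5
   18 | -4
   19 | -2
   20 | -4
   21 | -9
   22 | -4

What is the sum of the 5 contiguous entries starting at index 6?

Elements at indices 6..10: 10, 9, 5, 4, 13
sum(10, 9, 5, 4, 13) = 41

41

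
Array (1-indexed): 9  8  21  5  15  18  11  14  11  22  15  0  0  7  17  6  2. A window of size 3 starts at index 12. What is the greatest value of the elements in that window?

Elements at indices 12..14: 0, 0, 7
max(0, 0, 7) = 7

7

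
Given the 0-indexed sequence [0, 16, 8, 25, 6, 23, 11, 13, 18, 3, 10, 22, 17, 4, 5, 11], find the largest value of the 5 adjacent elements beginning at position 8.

Elements at indices 8..12: 18, 3, 10, 22, 17
max(18, 3, 10, 22, 17) = 22

22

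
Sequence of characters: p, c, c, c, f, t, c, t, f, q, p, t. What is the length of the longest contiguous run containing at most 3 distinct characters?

add p: window [p] (1 distinct), len 1
add c: window [p, c] (2 distinct), len 2
add c: window [p, c, c] (2 distinct), len 3
add c: window [p, c, c, c] (2 distinct), len 4
add f: window [p, c, c, c, f] (3 distinct), len 5
add t: window [c, c, c, f, t] (3 distinct), len 5
add c: window [c, c, c, f, t, c] (3 distinct), len 6
add t: window [c, c, c, f, t, c, t] (3 distinct), len 7
add f: window [c, c, c, f, t, c, t, f] (3 distinct), len 8
add q: window [t, f, q] (3 distinct), len 3
add p: window [f, q, p] (3 distinct), len 3
add t: window [q, p, t] (3 distinct), len 3
Longest length with ≤3 distinct: 8.

8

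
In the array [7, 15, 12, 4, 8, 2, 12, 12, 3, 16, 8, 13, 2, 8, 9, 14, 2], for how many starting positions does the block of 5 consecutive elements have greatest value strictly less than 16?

8

(7, 15, 12, 4, 8) → max 15  < 16 ✓
(15, 12, 4, 8, 2) → max 15  < 16 ✓
(12, 4, 8, 2, 12) → max 12  < 16 ✓
(4, 8, 2, 12, 12) → max 12  < 16 ✓
(8, 2, 12, 12, 3) → max 12  < 16 ✓
(2, 12, 12, 3, 16) → max 16
(12, 12, 3, 16, 8) → max 16
(12, 3, 16, 8, 13) → max 16
(3, 16, 8, 13, 2) → max 16
(16, 8, 13, 2, 8) → max 16
(8, 13, 2, 8, 9) → max 13  < 16 ✓
(13, 2, 8, 9, 14) → max 14  < 16 ✓
(2, 8, 9, 14, 2) → max 14  < 16 ✓
8 windows satisfy the condition.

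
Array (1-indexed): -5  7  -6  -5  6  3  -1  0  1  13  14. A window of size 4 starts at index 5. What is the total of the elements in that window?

Elements at indices 5..8: 6, 3, -1, 0
sum(6, 3, -1, 0) = 8

8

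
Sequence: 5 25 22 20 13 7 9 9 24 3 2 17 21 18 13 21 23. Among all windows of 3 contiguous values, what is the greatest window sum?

67

(5, 25, 22) → sum 52
(25, 22, 20) → sum 67
(22, 20, 13) → sum 55
(20, 13, 7) → sum 40
(13, 7, 9) → sum 29
(7, 9, 9) → sum 25
(9, 9, 24) → sum 42
(9, 24, 3) → sum 36
(24, 3, 2) → sum 29
(3, 2, 17) → sum 22
(2, 17, 21) → sum 40
(17, 21, 18) → sum 56
(21, 18, 13) → sum 52
(18, 13, 21) → sum 52
(13, 21, 23) → sum 57
Greatest of these is 67.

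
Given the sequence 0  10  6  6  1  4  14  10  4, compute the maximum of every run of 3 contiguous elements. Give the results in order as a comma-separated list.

10, 10, 6, 6, 14, 14, 14

(0, 10, 6) → max 10
(10, 6, 6) → max 10
(6, 6, 1) → max 6
(6, 1, 4) → max 6
(1, 4, 14) → max 14
(4, 14, 10) → max 14
(14, 10, 4) → max 14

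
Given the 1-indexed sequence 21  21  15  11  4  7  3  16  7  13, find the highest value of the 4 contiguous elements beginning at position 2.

Elements at indices 2..5: 21, 15, 11, 4
max(21, 15, 11, 4) = 21

21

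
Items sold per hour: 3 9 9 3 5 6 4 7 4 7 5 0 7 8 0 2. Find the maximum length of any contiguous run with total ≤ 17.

[3] sum 3 len 1
[3, 9] sum 12 len 2
[9] sum 9 len 1
[9, 3] sum 12 len 2
[9, 3, 5] sum 17 len 3
[3, 5, 6] sum 14 len 3
[5, 6, 4] sum 15 len 3
[6, 4, 7] sum 17 len 3
[4, 7, 4] sum 15 len 3
[4, 7] sum 11 len 2
[4, 7, 5] sum 16 len 3
[4, 7, 5, 0] sum 16 len 4
[5, 0, 7] sum 12 len 3
[0, 7, 8] sum 15 len 3
[0, 7, 8, 0] sum 15 len 4
[0, 7, 8, 0, 2] sum 17 len 5
Longest length seen: 5.

5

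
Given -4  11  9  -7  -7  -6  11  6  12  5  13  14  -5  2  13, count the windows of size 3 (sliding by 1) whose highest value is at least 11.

[-4, 11, 9] → max 11  ≥ 11 ✓
[11, 9, -7] → max 11  ≥ 11 ✓
[9, -7, -7] → max 9
[-7, -7, -6] → max -6
[-7, -6, 11] → max 11  ≥ 11 ✓
[-6, 11, 6] → max 11  ≥ 11 ✓
[11, 6, 12] → max 12  ≥ 11 ✓
[6, 12, 5] → max 12  ≥ 11 ✓
[12, 5, 13] → max 13  ≥ 11 ✓
[5, 13, 14] → max 14  ≥ 11 ✓
[13, 14, -5] → max 14  ≥ 11 ✓
[14, -5, 2] → max 14  ≥ 11 ✓
[-5, 2, 13] → max 13  ≥ 11 ✓
11 windows satisfy the condition.

11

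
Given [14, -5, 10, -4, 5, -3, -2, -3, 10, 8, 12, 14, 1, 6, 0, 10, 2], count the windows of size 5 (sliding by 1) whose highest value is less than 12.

6

14 -5 10 -4 5 → max 14
-5 10 -4 5 -3 → max 10  < 12 ✓
10 -4 5 -3 -2 → max 10  < 12 ✓
-4 5 -3 -2 -3 → max 5  < 12 ✓
5 -3 -2 -3 10 → max 10  < 12 ✓
-3 -2 -3 10 8 → max 10  < 12 ✓
-2 -3 10 8 12 → max 12
-3 10 8 12 14 → max 14
10 8 12 14 1 → max 14
8 12 14 1 6 → max 14
12 14 1 6 0 → max 14
14 1 6 0 10 → max 14
1 6 0 10 2 → max 10  < 12 ✓
6 windows satisfy the condition.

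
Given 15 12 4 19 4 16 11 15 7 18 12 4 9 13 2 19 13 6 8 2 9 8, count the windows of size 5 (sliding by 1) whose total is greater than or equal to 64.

15 12 4 19 4 → sum 54
12 4 19 4 16 → sum 55
4 19 4 16 11 → sum 54
19 4 16 11 15 → sum 65  ≥ 64 ✓
4 16 11 15 7 → sum 53
16 11 15 7 18 → sum 67  ≥ 64 ✓
11 15 7 18 12 → sum 63
15 7 18 12 4 → sum 56
7 18 12 4 9 → sum 50
18 12 4 9 13 → sum 56
12 4 9 13 2 → sum 40
4 9 13 2 19 → sum 47
9 13 2 19 13 → sum 56
13 2 19 13 6 → sum 53
2 19 13 6 8 → sum 48
19 13 6 8 2 → sum 48
13 6 8 2 9 → sum 38
6 8 2 9 8 → sum 33
2 windows satisfy the condition.

2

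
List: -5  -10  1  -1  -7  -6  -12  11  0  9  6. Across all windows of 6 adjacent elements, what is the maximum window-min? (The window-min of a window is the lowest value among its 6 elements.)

-10

(-5, -10, 1, -1, -7, -6) → min -10
(-10, 1, -1, -7, -6, -12) → min -12
(1, -1, -7, -6, -12, 11) → min -12
(-1, -7, -6, -12, 11, 0) → min -12
(-7, -6, -12, 11, 0, 9) → min -12
(-6, -12, 11, 0, 9, 6) → min -12
Maximum of these is -10.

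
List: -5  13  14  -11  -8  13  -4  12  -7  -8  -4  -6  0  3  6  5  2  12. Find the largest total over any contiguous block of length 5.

[-5, 13, 14, -11, -8] → sum 3
[13, 14, -11, -8, 13] → sum 21
[14, -11, -8, 13, -4] → sum 4
[-11, -8, 13, -4, 12] → sum 2
[-8, 13, -4, 12, -7] → sum 6
[13, -4, 12, -7, -8] → sum 6
[-4, 12, -7, -8, -4] → sum -11
[12, -7, -8, -4, -6] → sum -13
[-7, -8, -4, -6, 0] → sum -25
[-8, -4, -6, 0, 3] → sum -15
[-4, -6, 0, 3, 6] → sum -1
[-6, 0, 3, 6, 5] → sum 8
[0, 3, 6, 5, 2] → sum 16
[3, 6, 5, 2, 12] → sum 28
Largest of these is 28.

28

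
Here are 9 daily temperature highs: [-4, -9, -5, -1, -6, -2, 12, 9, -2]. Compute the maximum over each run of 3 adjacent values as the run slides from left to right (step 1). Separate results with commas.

-4 -9 -5 → max -4
-9 -5 -1 → max -1
-5 -1 -6 → max -1
-1 -6 -2 → max -1
-6 -2 12 → max 12
-2 12 9 → max 12
12 9 -2 → max 12

-4, -1, -1, -1, 12, 12, 12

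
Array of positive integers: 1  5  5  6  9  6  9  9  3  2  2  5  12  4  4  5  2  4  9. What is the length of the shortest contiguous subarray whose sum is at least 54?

9

add 1: running sum 1 < 54
add 5: running sum 6 < 54
add 5: running sum 11 < 54
add 6: running sum 17 < 54
add 9: running sum 26 < 54
add 6: running sum 32 < 54
add 9: running sum 41 < 54
add 9: running sum 50 < 54
add 3: running sum 53 < 54
end 9: [5, 5, 6, 9, 6, 9, 9, 3, 2] sum 54, len 9
end 10: [5, 5, 6, 9, 6, 9, 9, 3, 2, 2] sum 56, len 10
end 11: [5, 6, 9, 6, 9, 9, 3, 2, 2, 5] sum 56, len 10
end 12: [9, 6, 9, 9, 3, 2, 2, 5, 12] sum 57, len 9
end 13: [9, 6, 9, 9, 3, 2, 2, 5, 12, 4] sum 61, len 10
end 14: [6, 9, 9, 3, 2, 2, 5, 12, 4, 4] sum 56, len 10
end 15: [9, 9, 3, 2, 2, 5, 12, 4, 4, 5] sum 55, len 10
end 16: [9, 9, 3, 2, 2, 5, 12, 4, 4, 5, 2] sum 57, len 11
end 17: [9, 9, 3, 2, 2, 5, 12, 4, 4, 5, 2, 4] sum 61, len 12
end 18: [9, 3, 2, 2, 5, 12, 4, 4, 5, 2, 4, 9] sum 61, len 12
Shortest qualifying length: 9.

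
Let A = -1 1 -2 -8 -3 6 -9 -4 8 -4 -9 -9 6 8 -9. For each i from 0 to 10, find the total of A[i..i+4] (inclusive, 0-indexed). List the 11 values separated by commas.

-13, -6, -16, -18, -2, -3, -18, -18, -8, -8, -13

[-1, 1, -2, -8, -3] → sum -13
[1, -2, -8, -3, 6] → sum -6
[-2, -8, -3, 6, -9] → sum -16
[-8, -3, 6, -9, -4] → sum -18
[-3, 6, -9, -4, 8] → sum -2
[6, -9, -4, 8, -4] → sum -3
[-9, -4, 8, -4, -9] → sum -18
[-4, 8, -4, -9, -9] → sum -18
[8, -4, -9, -9, 6] → sum -8
[-4, -9, -9, 6, 8] → sum -8
[-9, -9, 6, 8, -9] → sum -13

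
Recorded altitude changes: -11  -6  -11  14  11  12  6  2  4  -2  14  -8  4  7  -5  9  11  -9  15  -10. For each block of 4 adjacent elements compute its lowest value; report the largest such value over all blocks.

6

[-11, -6, -11, 14] → min -11
[-6, -11, 14, 11] → min -11
[-11, 14, 11, 12] → min -11
[14, 11, 12, 6] → min 6
[11, 12, 6, 2] → min 2
[12, 6, 2, 4] → min 2
[6, 2, 4, -2] → min -2
[2, 4, -2, 14] → min -2
[4, -2, 14, -8] → min -8
[-2, 14, -8, 4] → min -8
[14, -8, 4, 7] → min -8
[-8, 4, 7, -5] → min -8
[4, 7, -5, 9] → min -5
[7, -5, 9, 11] → min -5
[-5, 9, 11, -9] → min -9
[9, 11, -9, 15] → min -9
[11, -9, 15, -10] → min -10
Largest of these is 6.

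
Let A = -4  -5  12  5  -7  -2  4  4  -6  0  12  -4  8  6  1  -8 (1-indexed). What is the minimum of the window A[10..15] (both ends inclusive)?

-4

Elements at indices 10..15: 0, 12, -4, 8, 6, 1
min(0, 12, -4, 8, 6, 1) = -4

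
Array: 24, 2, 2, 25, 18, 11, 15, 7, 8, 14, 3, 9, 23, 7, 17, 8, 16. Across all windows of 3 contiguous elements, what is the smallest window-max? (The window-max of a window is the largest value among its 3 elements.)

Window maxs for each of the 15 positions:
[24, 2, 2] → max 24
[2, 2, 25] → max 25
[2, 25, 18] → max 25
[25, 18, 11] → max 25
[18, 11, 15] → max 18
[11, 15, 7] → max 15
[15, 7, 8] → max 15
[7, 8, 14] → max 14
[8, 14, 3] → max 14
[14, 3, 9] → max 14
[3, 9, 23] → max 23
[9, 23, 7] → max 23
[23, 7, 17] → max 23
[7, 17, 8] → max 17
[17, 8, 16] → max 17
Smallest of these is 14.

14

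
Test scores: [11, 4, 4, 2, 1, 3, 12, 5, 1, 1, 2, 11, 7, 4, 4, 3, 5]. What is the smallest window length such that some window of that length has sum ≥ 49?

add 11: running sum 11 < 49
add 4: running sum 15 < 49
add 4: running sum 19 < 49
add 2: running sum 21 < 49
add 1: running sum 22 < 49
add 3: running sum 25 < 49
add 12: running sum 37 < 49
add 5: running sum 42 < 49
add 1: running sum 43 < 49
add 1: running sum 44 < 49
add 2: running sum 46 < 49
end 11: [11, 4, 4, 2, 1, 3, 12, 5, 1, 1, 2, 11] sum 57, len 12
end 12: [4, 2, 1, 3, 12, 5, 1, 1, 2, 11, 7] sum 49, len 11
end 13: [2, 1, 3, 12, 5, 1, 1, 2, 11, 7, 4] sum 49, len 11
end 14: [3, 12, 5, 1, 1, 2, 11, 7, 4, 4] sum 50, len 10
end 15: [12, 5, 1, 1, 2, 11, 7, 4, 4, 3] sum 50, len 10
end 16: [12, 5, 1, 1, 2, 11, 7, 4, 4, 3, 5] sum 55, len 11
Shortest qualifying length: 10.

10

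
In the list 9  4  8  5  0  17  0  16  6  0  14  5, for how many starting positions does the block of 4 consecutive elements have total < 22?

1

(9, 4, 8, 5) → sum 26
(4, 8, 5, 0) → sum 17  < 22 ✓
(8, 5, 0, 17) → sum 30
(5, 0, 17, 0) → sum 22
(0, 17, 0, 16) → sum 33
(17, 0, 16, 6) → sum 39
(0, 16, 6, 0) → sum 22
(16, 6, 0, 14) → sum 36
(6, 0, 14, 5) → sum 25
1 window satisfy the condition.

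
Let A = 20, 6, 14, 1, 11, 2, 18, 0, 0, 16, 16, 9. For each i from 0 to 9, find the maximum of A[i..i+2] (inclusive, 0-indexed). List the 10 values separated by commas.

[20, 6, 14] → max 20
[6, 14, 1] → max 14
[14, 1, 11] → max 14
[1, 11, 2] → max 11
[11, 2, 18] → max 18
[2, 18, 0] → max 18
[18, 0, 0] → max 18
[0, 0, 16] → max 16
[0, 16, 16] → max 16
[16, 16, 9] → max 16

20, 14, 14, 11, 18, 18, 18, 16, 16, 16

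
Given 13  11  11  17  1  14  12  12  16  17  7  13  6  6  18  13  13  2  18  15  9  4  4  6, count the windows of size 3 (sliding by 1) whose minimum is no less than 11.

(13, 11, 11) → min 11  ≥ 11 ✓
(11, 11, 17) → min 11  ≥ 11 ✓
(11, 17, 1) → min 1
(17, 1, 14) → min 1
(1, 14, 12) → min 1
(14, 12, 12) → min 12  ≥ 11 ✓
(12, 12, 16) → min 12  ≥ 11 ✓
(12, 16, 17) → min 12  ≥ 11 ✓
(16, 17, 7) → min 7
(17, 7, 13) → min 7
(7, 13, 6) → min 6
(13, 6, 6) → min 6
(6, 6, 18) → min 6
(6, 18, 13) → min 6
(18, 13, 13) → min 13  ≥ 11 ✓
(13, 13, 2) → min 2
(13, 2, 18) → min 2
(2, 18, 15) → min 2
(18, 15, 9) → min 9
(15, 9, 4) → min 4
(9, 4, 4) → min 4
(4, 4, 6) → min 4
6 windows satisfy the condition.

6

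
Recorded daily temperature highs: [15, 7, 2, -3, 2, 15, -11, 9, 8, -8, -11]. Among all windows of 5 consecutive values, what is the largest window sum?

23

Each size-5 window and its sum:
15 7 2 -3 2 → sum 23
7 2 -3 2 15 → sum 23
2 -3 2 15 -11 → sum 5
-3 2 15 -11 9 → sum 12
2 15 -11 9 8 → sum 23
15 -11 9 8 -8 → sum 13
-11 9 8 -8 -11 → sum -13
Largest of these is 23.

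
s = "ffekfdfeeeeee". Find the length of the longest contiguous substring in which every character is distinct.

[f] len 1
[f] len 1
[f, e] len 2
[f, e, k] len 3
[e, k, f] len 3
[e, k, f, d] len 4
[d, f] len 2
[d, f, e] len 3
[e] len 1
[e] len 1
[e] len 1
[e] len 1
[e] len 1
Longest all-distinct length: 4.

4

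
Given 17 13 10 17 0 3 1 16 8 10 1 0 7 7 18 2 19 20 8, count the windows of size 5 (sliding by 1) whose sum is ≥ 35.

17 13 10 17 0 → sum 57  ≥ 35 ✓
13 10 17 0 3 → sum 43  ≥ 35 ✓
10 17 0 3 1 → sum 31
17 0 3 1 16 → sum 37  ≥ 35 ✓
0 3 1 16 8 → sum 28
3 1 16 8 10 → sum 38  ≥ 35 ✓
1 16 8 10 1 → sum 36  ≥ 35 ✓
16 8 10 1 0 → sum 35  ≥ 35 ✓
8 10 1 0 7 → sum 26
10 1 0 7 7 → sum 25
1 0 7 7 18 → sum 33
0 7 7 18 2 → sum 34
7 7 18 2 19 → sum 53  ≥ 35 ✓
7 18 2 19 20 → sum 66  ≥ 35 ✓
18 2 19 20 8 → sum 67  ≥ 35 ✓
9 windows satisfy the condition.

9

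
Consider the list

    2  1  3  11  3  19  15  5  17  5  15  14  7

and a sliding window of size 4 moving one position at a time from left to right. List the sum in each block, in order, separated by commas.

17, 18, 36, 48, 42, 56, 42, 42, 51, 41

(2, 1, 3, 11) → sum 17
(1, 3, 11, 3) → sum 18
(3, 11, 3, 19) → sum 36
(11, 3, 19, 15) → sum 48
(3, 19, 15, 5) → sum 42
(19, 15, 5, 17) → sum 56
(15, 5, 17, 5) → sum 42
(5, 17, 5, 15) → sum 42
(17, 5, 15, 14) → sum 51
(5, 15, 14, 7) → sum 41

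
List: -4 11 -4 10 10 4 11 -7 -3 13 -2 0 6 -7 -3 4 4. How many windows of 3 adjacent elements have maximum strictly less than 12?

[-4, 11, -4] → max 11  < 12 ✓
[11, -4, 10] → max 11  < 12 ✓
[-4, 10, 10] → max 10  < 12 ✓
[10, 10, 4] → max 10  < 12 ✓
[10, 4, 11] → max 11  < 12 ✓
[4, 11, -7] → max 11  < 12 ✓
[11, -7, -3] → max 11  < 12 ✓
[-7, -3, 13] → max 13
[-3, 13, -2] → max 13
[13, -2, 0] → max 13
[-2, 0, 6] → max 6  < 12 ✓
[0, 6, -7] → max 6  < 12 ✓
[6, -7, -3] → max 6  < 12 ✓
[-7, -3, 4] → max 4  < 12 ✓
[-3, 4, 4] → max 4  < 12 ✓
12 windows satisfy the condition.

12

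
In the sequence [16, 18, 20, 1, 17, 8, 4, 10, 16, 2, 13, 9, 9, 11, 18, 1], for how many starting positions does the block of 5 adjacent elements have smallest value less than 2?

16 18 20 1 17 → min 1  < 2 ✓
18 20 1 17 8 → min 1  < 2 ✓
20 1 17 8 4 → min 1  < 2 ✓
1 17 8 4 10 → min 1  < 2 ✓
17 8 4 10 16 → min 4
8 4 10 16 2 → min 2
4 10 16 2 13 → min 2
10 16 2 13 9 → min 2
16 2 13 9 9 → min 2
2 13 9 9 11 → min 2
13 9 9 11 18 → min 9
9 9 11 18 1 → min 1  < 2 ✓
5 windows satisfy the condition.

5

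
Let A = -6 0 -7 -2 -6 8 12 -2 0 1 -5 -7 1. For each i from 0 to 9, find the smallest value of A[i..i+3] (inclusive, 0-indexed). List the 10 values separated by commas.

-7, -7, -7, -6, -6, -2, -2, -5, -7, -7

(-6, 0, -7, -2) → min -7
(0, -7, -2, -6) → min -7
(-7, -2, -6, 8) → min -7
(-2, -6, 8, 12) → min -6
(-6, 8, 12, -2) → min -6
(8, 12, -2, 0) → min -2
(12, -2, 0, 1) → min -2
(-2, 0, 1, -5) → min -5
(0, 1, -5, -7) → min -7
(1, -5, -7, 1) → min -7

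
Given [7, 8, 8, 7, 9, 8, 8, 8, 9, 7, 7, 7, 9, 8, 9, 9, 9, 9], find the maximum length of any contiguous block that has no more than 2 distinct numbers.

6

add 7: window [7] (1 distinct), len 1
add 8: window [7, 8] (2 distinct), len 2
add 8: window [7, 8, 8] (2 distinct), len 3
add 7: window [7, 8, 8, 7] (2 distinct), len 4
add 9: window [7, 9] (2 distinct), len 2
add 8: window [9, 8] (2 distinct), len 2
add 8: window [9, 8, 8] (2 distinct), len 3
add 8: window [9, 8, 8, 8] (2 distinct), len 4
add 9: window [9, 8, 8, 8, 9] (2 distinct), len 5
add 7: window [9, 7] (2 distinct), len 2
add 7: window [9, 7, 7] (2 distinct), len 3
add 7: window [9, 7, 7, 7] (2 distinct), len 4
add 9: window [9, 7, 7, 7, 9] (2 distinct), len 5
add 8: window [9, 8] (2 distinct), len 2
add 9: window [9, 8, 9] (2 distinct), len 3
add 9: window [9, 8, 9, 9] (2 distinct), len 4
add 9: window [9, 8, 9, 9, 9] (2 distinct), len 5
add 9: window [9, 8, 9, 9, 9, 9] (2 distinct), len 6
Longest length with ≤2 distinct: 6.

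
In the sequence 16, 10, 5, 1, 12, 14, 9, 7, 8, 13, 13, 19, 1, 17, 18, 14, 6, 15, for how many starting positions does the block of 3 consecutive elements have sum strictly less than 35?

[16, 10, 5] → sum 31  < 35 ✓
[10, 5, 1] → sum 16  < 35 ✓
[5, 1, 12] → sum 18  < 35 ✓
[1, 12, 14] → sum 27  < 35 ✓
[12, 14, 9] → sum 35
[14, 9, 7] → sum 30  < 35 ✓
[9, 7, 8] → sum 24  < 35 ✓
[7, 8, 13] → sum 28  < 35 ✓
[8, 13, 13] → sum 34  < 35 ✓
[13, 13, 19] → sum 45
[13, 19, 1] → sum 33  < 35 ✓
[19, 1, 17] → sum 37
[1, 17, 18] → sum 36
[17, 18, 14] → sum 49
[18, 14, 6] → sum 38
[14, 6, 15] → sum 35
9 windows satisfy the condition.

9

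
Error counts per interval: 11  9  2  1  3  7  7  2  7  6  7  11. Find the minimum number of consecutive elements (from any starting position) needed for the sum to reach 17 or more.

2

Extend right; whenever the sum reaches 17, record the length and shrink from the left:
add 11: running sum 11 < 17
end 1: [11, 9] sum 20, len 2
end 2: [11, 9, 2] sum 22, len 3
end 3: [11, 9, 2, 1] sum 23, len 4
end 4: [11, 9, 2, 1, 3] sum 26, len 5
end 5: [9, 2, 1, 3, 7] sum 22, len 5
end 6: [3, 7, 7] sum 17, len 3
end 7: [3, 7, 7, 2] sum 19, len 4
end 8: [7, 7, 2, 7] sum 23, len 4
end 9: [7, 2, 7, 6] sum 22, len 4
end 10: [7, 6, 7] sum 20, len 3
end 11: [7, 11] sum 18, len 2
Shortest qualifying length: 2.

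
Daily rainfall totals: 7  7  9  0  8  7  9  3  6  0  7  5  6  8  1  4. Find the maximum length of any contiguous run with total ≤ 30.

add 7: [7] sum 7, len 1
add 7: [7, 7] sum 14, len 2
add 9: [7, 7, 9] sum 23, len 3
add 0: [7, 7, 9, 0] sum 23, len 4
add 8: [7, 9, 0, 8] sum 24, len 4
add 7: [9, 0, 8, 7] sum 24, len 4
add 9: [0, 8, 7, 9] sum 24, len 4
add 3: [0, 8, 7, 9, 3] sum 27, len 5
add 6: [7, 9, 3, 6] sum 25, len 4
add 0: [7, 9, 3, 6, 0] sum 25, len 5
add 7: [9, 3, 6, 0, 7] sum 25, len 5
add 5: [9, 3, 6, 0, 7, 5] sum 30, len 6
add 6: [3, 6, 0, 7, 5, 6] sum 27, len 6
add 8: [0, 7, 5, 6, 8] sum 26, len 5
add 1: [0, 7, 5, 6, 8, 1] sum 27, len 6
add 4: [5, 6, 8, 1, 4] sum 24, len 5
Longest length seen: 6.

6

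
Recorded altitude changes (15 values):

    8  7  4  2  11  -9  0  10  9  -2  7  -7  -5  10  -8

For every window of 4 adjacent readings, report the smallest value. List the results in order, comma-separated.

Sliding a size-4 window across the 15 values:
8 7 4 2 → min 2
7 4 2 11 → min 2
4 2 11 -9 → min -9
2 11 -9 0 → min -9
11 -9 0 10 → min -9
-9 0 10 9 → min -9
0 10 9 -2 → min -2
10 9 -2 7 → min -2
9 -2 7 -7 → min -7
-2 7 -7 -5 → min -7
7 -7 -5 10 → min -7
-7 -5 10 -8 → min -8

2, 2, -9, -9, -9, -9, -2, -2, -7, -7, -7, -8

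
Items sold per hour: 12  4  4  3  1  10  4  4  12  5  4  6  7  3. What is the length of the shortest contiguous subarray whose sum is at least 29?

4

add 12: running sum 12 < 29
add 4: running sum 16 < 29
add 4: running sum 20 < 29
add 3: running sum 23 < 29
add 1: running sum 24 < 29
end 5: [12, 4, 4, 3, 1, 10] sum 34, len 6
end 6: [12, 4, 4, 3, 1, 10, 4] sum 38, len 7
end 7: [4, 4, 3, 1, 10, 4, 4] sum 30, len 7
end 8: [10, 4, 4, 12] sum 30, len 4
end 9: [10, 4, 4, 12, 5] sum 35, len 5
end 10: [4, 4, 12, 5, 4] sum 29, len 5
end 11: [4, 12, 5, 4, 6] sum 31, len 5
end 12: [12, 5, 4, 6, 7] sum 34, len 5
end 13: [12, 5, 4, 6, 7, 3] sum 37, len 6
Shortest qualifying length: 4.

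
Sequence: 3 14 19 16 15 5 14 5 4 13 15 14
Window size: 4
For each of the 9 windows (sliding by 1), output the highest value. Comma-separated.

19, 19, 19, 16, 15, 14, 14, 15, 15

[3, 14, 19, 16] → max 19
[14, 19, 16, 15] → max 19
[19, 16, 15, 5] → max 19
[16, 15, 5, 14] → max 16
[15, 5, 14, 5] → max 15
[5, 14, 5, 4] → max 14
[14, 5, 4, 13] → max 14
[5, 4, 13, 15] → max 15
[4, 13, 15, 14] → max 15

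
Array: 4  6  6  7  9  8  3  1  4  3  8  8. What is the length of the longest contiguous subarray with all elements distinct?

add 4: [4] len 1
add 6: [4, 6] len 2
add 6 (repeat 6, move left end past it): [6] len 1
add 7: [6, 7] len 2
add 9: [6, 7, 9] len 3
add 8: [6, 7, 9, 8] len 4
add 3: [6, 7, 9, 8, 3] len 5
add 1: [6, 7, 9, 8, 3, 1] len 6
add 4: [6, 7, 9, 8, 3, 1, 4] len 7
add 3 (repeat 3, move left end past it): [1, 4, 3] len 3
add 8: [1, 4, 3, 8] len 4
add 8 (repeat 8, move left end past it): [8] len 1
Longest all-distinct length: 7.

7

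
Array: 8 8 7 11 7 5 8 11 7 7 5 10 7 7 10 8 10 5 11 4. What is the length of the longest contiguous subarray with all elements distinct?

add 8: [8] len 1
add 8 (repeat 8, move left end past it): [8] len 1
add 7: [8, 7] len 2
add 11: [8, 7, 11] len 3
add 7 (repeat 7, move left end past it): [11, 7] len 2
add 5: [11, 7, 5] len 3
add 8: [11, 7, 5, 8] len 4
add 11 (repeat 11, move left end past it): [7, 5, 8, 11] len 4
add 7 (repeat 7, move left end past it): [5, 8, 11, 7] len 4
add 7 (repeat 7, move left end past it): [7] len 1
add 5: [7, 5] len 2
add 10: [7, 5, 10] len 3
add 7 (repeat 7, move left end past it): [5, 10, 7] len 3
add 7 (repeat 7, move left end past it): [7] len 1
add 10: [7, 10] len 2
add 8: [7, 10, 8] len 3
add 10 (repeat 10, move left end past it): [8, 10] len 2
add 5: [8, 10, 5] len 3
add 11: [8, 10, 5, 11] len 4
add 4: [8, 10, 5, 11, 4] len 5
Longest all-distinct length: 5.

5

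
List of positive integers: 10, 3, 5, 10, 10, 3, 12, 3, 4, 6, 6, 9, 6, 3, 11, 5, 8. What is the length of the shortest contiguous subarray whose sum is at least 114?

17

add 10: running sum 10 < 114
add 3: running sum 13 < 114
add 5: running sum 18 < 114
add 10: running sum 28 < 114
add 10: running sum 38 < 114
add 3: running sum 41 < 114
add 12: running sum 53 < 114
add 3: running sum 56 < 114
add 4: running sum 60 < 114
add 6: running sum 66 < 114
add 6: running sum 72 < 114
add 9: running sum 81 < 114
add 6: running sum 87 < 114
add 3: running sum 90 < 114
add 11: running sum 101 < 114
add 5: running sum 106 < 114
add 8: shortest ending here [10, 3, 5, 10, 10, 3, 12, 3, 4, 6, 6, 9, 6, 3, 11, 5, 8] sum 114, len 17
Shortest qualifying length: 17.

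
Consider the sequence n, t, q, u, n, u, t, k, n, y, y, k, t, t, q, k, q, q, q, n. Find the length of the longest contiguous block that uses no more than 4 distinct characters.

10

Extend right; when distinct count exceeds 4, shrink from the left:
add n: window [n] (1 distinct), len 1
add t: window [n, t] (2 distinct), len 2
add q: window [n, t, q] (3 distinct), len 3
add u: window [n, t, q, u] (4 distinct), len 4
add n: window [n, t, q, u, n] (4 distinct), len 5
add u: window [n, t, q, u, n, u] (4 distinct), len 6
add t: window [n, t, q, u, n, u, t] (4 distinct), len 7
add k: window [u, n, u, t, k] (4 distinct), len 5
add n: window [u, n, u, t, k, n] (4 distinct), len 6
add y: window [t, k, n, y] (4 distinct), len 4
add y: window [t, k, n, y, y] (4 distinct), len 5
add k: window [t, k, n, y, y, k] (4 distinct), len 6
add t: window [t, k, n, y, y, k, t] (4 distinct), len 7
add t: window [t, k, n, y, y, k, t, t] (4 distinct), len 8
add q: window [y, y, k, t, t, q] (4 distinct), len 6
add k: window [y, y, k, t, t, q, k] (4 distinct), len 7
add q: window [y, y, k, t, t, q, k, q] (4 distinct), len 8
add q: window [y, y, k, t, t, q, k, q, q] (4 distinct), len 9
add q: window [y, y, k, t, t, q, k, q, q, q] (4 distinct), len 10
add n: window [k, t, t, q, k, q, q, q, n] (4 distinct), len 9
Longest length with ≤4 distinct: 10.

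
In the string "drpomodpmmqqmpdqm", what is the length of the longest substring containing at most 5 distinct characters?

[d] 1 distinct, len 1
[d, r] 2 distinct, len 2
[d, r, p] 3 distinct, len 3
[d, r, p, o] 4 distinct, len 4
[d, r, p, o, m] 5 distinct, len 5
[d, r, p, o, m, o] 5 distinct, len 6
[d, r, p, o, m, o, d] 5 distinct, len 7
[d, r, p, o, m, o, d, p] 5 distinct, len 8
[d, r, p, o, m, o, d, p, m] 5 distinct, len 9
[d, r, p, o, m, o, d, p, m, m] 5 distinct, len 10
[p, o, m, o, d, p, m, m, q] 5 distinct, len 9
[p, o, m, o, d, p, m, m, q, q] 5 distinct, len 10
[p, o, m, o, d, p, m, m, q, q, m] 5 distinct, len 11
[p, o, m, o, d, p, m, m, q, q, m, p] 5 distinct, len 12
[p, o, m, o, d, p, m, m, q, q, m, p, d] 5 distinct, len 13
[p, o, m, o, d, p, m, m, q, q, m, p, d, q] 5 distinct, len 14
[p, o, m, o, d, p, m, m, q, q, m, p, d, q, m] 5 distinct, len 15
Longest length with ≤5 distinct: 15.

15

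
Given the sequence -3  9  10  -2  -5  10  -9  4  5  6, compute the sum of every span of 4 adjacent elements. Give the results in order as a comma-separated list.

14, 12, 13, -6, 0, 10, 6

(-3, 9, 10, -2) → sum 14
(9, 10, -2, -5) → sum 12
(10, -2, -5, 10) → sum 13
(-2, -5, 10, -9) → sum -6
(-5, 10, -9, 4) → sum 0
(10, -9, 4, 5) → sum 10
(-9, 4, 5, 6) → sum 6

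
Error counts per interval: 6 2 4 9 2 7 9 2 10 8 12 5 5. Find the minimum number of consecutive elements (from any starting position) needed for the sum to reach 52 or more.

7

Extend right; whenever the sum reaches 52, record the length and shrink from the left:
add 6: running sum 6 < 52
add 2: running sum 8 < 52
add 4: running sum 12 < 52
add 9: running sum 21 < 52
add 2: running sum 23 < 52
add 7: running sum 30 < 52
add 9: running sum 39 < 52
add 2: running sum 41 < 52
add 10: running sum 51 < 52
add 8: shortest ending here [2, 4, 9, 2, 7, 9, 2, 10, 8] sum 53, len 9
add 12: shortest ending here [9, 2, 7, 9, 2, 10, 8, 12] sum 59, len 8
add 5: shortest ending here [7, 9, 2, 10, 8, 12, 5] sum 53, len 7
add 5: shortest ending here [7, 9, 2, 10, 8, 12, 5, 5] sum 58, len 8
Shortest qualifying length: 7.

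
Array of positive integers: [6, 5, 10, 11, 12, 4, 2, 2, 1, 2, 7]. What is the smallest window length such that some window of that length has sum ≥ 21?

add 6: running sum 6 < 21
add 5: running sum 11 < 21
add 10: shortest ending here [6, 5, 10] sum 21, len 3
add 11: shortest ending here [10, 11] sum 21, len 2
add 12: shortest ending here [11, 12] sum 23, len 2
add 4: shortest ending here [11, 12, 4] sum 27, len 3
add 2: shortest ending here [11, 12, 4, 2] sum 29, len 4
add 2: shortest ending here [11, 12, 4, 2, 2] sum 31, len 5
add 1: shortest ending here [12, 4, 2, 2, 1] sum 21, len 5
add 2: shortest ending here [12, 4, 2, 2, 1, 2] sum 23, len 6
add 7: shortest ending here [12, 4, 2, 2, 1, 2, 7] sum 30, len 7
Shortest qualifying length: 2.

2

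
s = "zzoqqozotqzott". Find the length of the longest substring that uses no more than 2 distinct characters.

4

Extend right; when distinct count exceeds 2, shrink from the left:
[z] 1 distinct, len 1
[z, z] 1 distinct, len 2
[z, z, o] 2 distinct, len 3
[o, q] 2 distinct, len 2
[o, q, q] 2 distinct, len 3
[o, q, q, o] 2 distinct, len 4
[o, z] 2 distinct, len 2
[o, z, o] 2 distinct, len 3
[o, t] 2 distinct, len 2
[t, q] 2 distinct, len 2
[q, z] 2 distinct, len 2
[z, o] 2 distinct, len 2
[o, t] 2 distinct, len 2
[o, t, t] 2 distinct, len 3
Longest length with ≤2 distinct: 4.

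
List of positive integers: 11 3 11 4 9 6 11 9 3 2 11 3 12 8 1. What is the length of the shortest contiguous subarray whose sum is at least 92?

13

add 11: running sum 11 < 92
add 3: running sum 14 < 92
add 11: running sum 25 < 92
add 4: running sum 29 < 92
add 9: running sum 38 < 92
add 6: running sum 44 < 92
add 11: running sum 55 < 92
add 9: running sum 64 < 92
add 3: running sum 67 < 92
add 2: running sum 69 < 92
add 11: running sum 80 < 92
add 3: running sum 83 < 92
end 12: [11, 3, 11, 4, 9, 6, 11, 9, 3, 2, 11, 3, 12] sum 95, len 13
end 13: [3, 11, 4, 9, 6, 11, 9, 3, 2, 11, 3, 12, 8] sum 92, len 13
end 14: [3, 11, 4, 9, 6, 11, 9, 3, 2, 11, 3, 12, 8, 1] sum 93, len 14
Shortest qualifying length: 13.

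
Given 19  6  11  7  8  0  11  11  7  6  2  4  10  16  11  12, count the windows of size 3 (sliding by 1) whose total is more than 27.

[19, 6, 11] → sum 36  > 27 ✓
[6, 11, 7] → sum 24
[11, 7, 8] → sum 26
[7, 8, 0] → sum 15
[8, 0, 11] → sum 19
[0, 11, 11] → sum 22
[11, 11, 7] → sum 29  > 27 ✓
[11, 7, 6] → sum 24
[7, 6, 2] → sum 15
[6, 2, 4] → sum 12
[2, 4, 10] → sum 16
[4, 10, 16] → sum 30  > 27 ✓
[10, 16, 11] → sum 37  > 27 ✓
[16, 11, 12] → sum 39  > 27 ✓
5 windows satisfy the condition.

5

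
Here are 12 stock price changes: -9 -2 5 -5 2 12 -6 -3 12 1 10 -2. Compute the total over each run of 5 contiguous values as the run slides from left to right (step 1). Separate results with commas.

-9, 12, 8, 0, 17, 16, 14, 18

(-9, -2, 5, -5, 2) → sum -9
(-2, 5, -5, 2, 12) → sum 12
(5, -5, 2, 12, -6) → sum 8
(-5, 2, 12, -6, -3) → sum 0
(2, 12, -6, -3, 12) → sum 17
(12, -6, -3, 12, 1) → sum 16
(-6, -3, 12, 1, 10) → sum 14
(-3, 12, 1, 10, -2) → sum 18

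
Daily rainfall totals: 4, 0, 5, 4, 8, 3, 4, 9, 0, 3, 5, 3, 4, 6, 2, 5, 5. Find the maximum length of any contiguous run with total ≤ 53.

Extend to the right; shrink from the left whenever the sum exceeds 53:
add 4: [4] sum 4, len 1
add 0: [4, 0] sum 4, len 2
add 5: [4, 0, 5] sum 9, len 3
add 4: [4, 0, 5, 4] sum 13, len 4
add 8: [4, 0, 5, 4, 8] sum 21, len 5
add 3: [4, 0, 5, 4, 8, 3] sum 24, len 6
add 4: [4, 0, 5, 4, 8, 3, 4] sum 28, len 7
add 9: [4, 0, 5, 4, 8, 3, 4, 9] sum 37, len 8
add 0: [4, 0, 5, 4, 8, 3, 4, 9, 0] sum 37, len 9
add 3: [4, 0, 5, 4, 8, 3, 4, 9, 0, 3] sum 40, len 10
add 5: [4, 0, 5, 4, 8, 3, 4, 9, 0, 3, 5] sum 45, len 11
add 3: [4, 0, 5, 4, 8, 3, 4, 9, 0, 3, 5, 3] sum 48, len 12
add 4: [4, 0, 5, 4, 8, 3, 4, 9, 0, 3, 5, 3, 4] sum 52, len 13
add 6: [4, 8, 3, 4, 9, 0, 3, 5, 3, 4, 6] sum 49, len 11
add 2: [4, 8, 3, 4, 9, 0, 3, 5, 3, 4, 6, 2] sum 51, len 12
add 5: [8, 3, 4, 9, 0, 3, 5, 3, 4, 6, 2, 5] sum 52, len 12
add 5: [3, 4, 9, 0, 3, 5, 3, 4, 6, 2, 5, 5] sum 49, len 12
Longest length seen: 13.

13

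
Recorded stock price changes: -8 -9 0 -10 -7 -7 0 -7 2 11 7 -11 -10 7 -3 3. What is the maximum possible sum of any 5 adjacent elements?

13

(-8, -9, 0, -10, -7) → sum -34
(-9, 0, -10, -7, -7) → sum -33
(0, -10, -7, -7, 0) → sum -24
(-10, -7, -7, 0, -7) → sum -31
(-7, -7, 0, -7, 2) → sum -19
(-7, 0, -7, 2, 11) → sum -1
(0, -7, 2, 11, 7) → sum 13
(-7, 2, 11, 7, -11) → sum 2
(2, 11, 7, -11, -10) → sum -1
(11, 7, -11, -10, 7) → sum 4
(7, -11, -10, 7, -3) → sum -10
(-11, -10, 7, -3, 3) → sum -14
Maximum of these is 13.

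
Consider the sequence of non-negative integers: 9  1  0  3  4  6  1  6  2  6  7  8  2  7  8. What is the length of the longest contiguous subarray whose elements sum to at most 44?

11

add 9: [9] sum 9, len 1
add 1: [9, 1] sum 10, len 2
add 0: [9, 1, 0] sum 10, len 3
add 3: [9, 1, 0, 3] sum 13, len 4
add 4: [9, 1, 0, 3, 4] sum 17, len 5
add 6: [9, 1, 0, 3, 4, 6] sum 23, len 6
add 1: [9, 1, 0, 3, 4, 6, 1] sum 24, len 7
add 6: [9, 1, 0, 3, 4, 6, 1, 6] sum 30, len 8
add 2: [9, 1, 0, 3, 4, 6, 1, 6, 2] sum 32, len 9
add 6: [9, 1, 0, 3, 4, 6, 1, 6, 2, 6] sum 38, len 10
add 7: [1, 0, 3, 4, 6, 1, 6, 2, 6, 7] sum 36, len 10
add 8: [1, 0, 3, 4, 6, 1, 6, 2, 6, 7, 8] sum 44, len 11
add 2: [4, 6, 1, 6, 2, 6, 7, 8, 2] sum 42, len 9
add 7: [1, 6, 2, 6, 7, 8, 2, 7] sum 39, len 8
add 8: [2, 6, 7, 8, 2, 7, 8] sum 40, len 7
Longest length seen: 11.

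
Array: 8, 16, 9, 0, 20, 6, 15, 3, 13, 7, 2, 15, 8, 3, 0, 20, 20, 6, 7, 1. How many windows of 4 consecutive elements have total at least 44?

4

8 16 9 0 → sum 33
16 9 0 20 → sum 45  ≥ 44 ✓
9 0 20 6 → sum 35
0 20 6 15 → sum 41
20 6 15 3 → sum 44  ≥ 44 ✓
6 15 3 13 → sum 37
15 3 13 7 → sum 38
3 13 7 2 → sum 25
13 7 2 15 → sum 37
7 2 15 8 → sum 32
2 15 8 3 → sum 28
15 8 3 0 → sum 26
8 3 0 20 → sum 31
3 0 20 20 → sum 43
0 20 20 6 → sum 46  ≥ 44 ✓
20 20 6 7 → sum 53  ≥ 44 ✓
20 6 7 1 → sum 34
4 windows satisfy the condition.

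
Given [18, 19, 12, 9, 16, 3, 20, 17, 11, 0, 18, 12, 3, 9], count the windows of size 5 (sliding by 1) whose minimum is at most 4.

18 19 12 9 16 → min 9
19 12 9 16 3 → min 3  ≤ 4 ✓
12 9 16 3 20 → min 3  ≤ 4 ✓
9 16 3 20 17 → min 3  ≤ 4 ✓
16 3 20 17 11 → min 3  ≤ 4 ✓
3 20 17 11 0 → min 0  ≤ 4 ✓
20 17 11 0 18 → min 0  ≤ 4 ✓
17 11 0 18 12 → min 0  ≤ 4 ✓
11 0 18 12 3 → min 0  ≤ 4 ✓
0 18 12 3 9 → min 0  ≤ 4 ✓
9 windows satisfy the condition.

9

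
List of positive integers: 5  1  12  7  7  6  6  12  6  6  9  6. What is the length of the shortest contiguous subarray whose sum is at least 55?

Extend right; whenever the sum reaches 55, record the length and shrink from the left:
add 5: running sum 5 < 55
add 1: running sum 6 < 55
add 12: running sum 18 < 55
add 7: running sum 25 < 55
add 7: running sum 32 < 55
add 6: running sum 38 < 55
add 6: running sum 44 < 55
end 7: [5, 1, 12, 7, 7, 6, 6, 12] sum 56, len 8
end 8: [12, 7, 7, 6, 6, 12, 6] sum 56, len 7
end 9: [12, 7, 7, 6, 6, 12, 6, 6] sum 62, len 8
end 10: [7, 7, 6, 6, 12, 6, 6, 9] sum 59, len 8
end 11: [7, 6, 6, 12, 6, 6, 9, 6] sum 58, len 8
Shortest qualifying length: 7.

7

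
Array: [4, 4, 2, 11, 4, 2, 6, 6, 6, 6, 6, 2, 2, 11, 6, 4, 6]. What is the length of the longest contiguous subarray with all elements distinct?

add 4: [4] len 1
add 4 (repeat 4, move left end past it): [4] len 1
add 2: [4, 2] len 2
add 11: [4, 2, 11] len 3
add 4 (repeat 4, move left end past it): [2, 11, 4] len 3
add 2 (repeat 2, move left end past it): [11, 4, 2] len 3
add 6: [11, 4, 2, 6] len 4
add 6 (repeat 6, move left end past it): [6] len 1
add 6 (repeat 6, move left end past it): [6] len 1
add 6 (repeat 6, move left end past it): [6] len 1
add 6 (repeat 6, move left end past it): [6] len 1
add 2: [6, 2] len 2
add 2 (repeat 2, move left end past it): [2] len 1
add 11: [2, 11] len 2
add 6: [2, 11, 6] len 3
add 4: [2, 11, 6, 4] len 4
add 6 (repeat 6, move left end past it): [4, 6] len 2
Longest all-distinct length: 4.

4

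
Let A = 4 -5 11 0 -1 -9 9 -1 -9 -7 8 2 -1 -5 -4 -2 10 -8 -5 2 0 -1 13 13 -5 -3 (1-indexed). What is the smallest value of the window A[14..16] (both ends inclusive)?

Elements at indices 14..16: -5, -4, -2
min(-5, -4, -2) = -5

-5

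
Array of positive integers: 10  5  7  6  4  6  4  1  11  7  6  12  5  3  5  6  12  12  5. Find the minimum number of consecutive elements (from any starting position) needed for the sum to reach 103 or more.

16

add 10: running sum 10 < 103
add 5: running sum 15 < 103
add 7: running sum 22 < 103
add 6: running sum 28 < 103
add 4: running sum 32 < 103
add 6: running sum 38 < 103
add 4: running sum 42 < 103
add 1: running sum 43 < 103
add 11: running sum 54 < 103
add 7: running sum 61 < 103
add 6: running sum 67 < 103
add 12: running sum 79 < 103
add 5: running sum 84 < 103
add 3: running sum 87 < 103
add 5: running sum 92 < 103
add 6: running sum 98 < 103
add 12: shortest ending here [10, 5, 7, 6, 4, 6, 4, 1, 11, 7, 6, 12, 5, 3, 5, 6, 12] sum 110, len 17
add 12: shortest ending here [7, 6, 4, 6, 4, 1, 11, 7, 6, 12, 5, 3, 5, 6, 12, 12] sum 107, len 16
add 5: shortest ending here [6, 4, 6, 4, 1, 11, 7, 6, 12, 5, 3, 5, 6, 12, 12, 5] sum 105, len 16
Shortest qualifying length: 16.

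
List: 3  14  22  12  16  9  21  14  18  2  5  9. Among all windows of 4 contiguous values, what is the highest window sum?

64

3 14 22 12 → sum 51
14 22 12 16 → sum 64
22 12 16 9 → sum 59
12 16 9 21 → sum 58
16 9 21 14 → sum 60
9 21 14 18 → sum 62
21 14 18 2 → sum 55
14 18 2 5 → sum 39
18 2 5 9 → sum 34
Highest of these is 64.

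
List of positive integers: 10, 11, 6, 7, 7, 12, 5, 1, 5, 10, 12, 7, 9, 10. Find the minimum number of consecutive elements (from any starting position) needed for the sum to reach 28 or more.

Extend right; whenever the sum reaches 28, record the length and shrink from the left:
add 10: running sum 10 < 28
add 11: running sum 21 < 28
add 6: running sum 27 < 28
add 7: shortest ending here [10, 11, 6, 7] sum 34, len 4
add 7: shortest ending here [11, 6, 7, 7] sum 31, len 4
add 12: shortest ending here [6, 7, 7, 12] sum 32, len 4
add 5: shortest ending here [7, 7, 12, 5] sum 31, len 4
add 1: shortest ending here [7, 7, 12, 5, 1] sum 32, len 5
add 5: shortest ending here [7, 12, 5, 1, 5] sum 30, len 5
add 10: shortest ending here [12, 5, 1, 5, 10] sum 33, len 5
add 12: shortest ending here [1, 5, 10, 12] sum 28, len 4
add 7: shortest ending here [10, 12, 7] sum 29, len 3
add 9: shortest ending here [12, 7, 9] sum 28, len 3
add 10: shortest ending here [12, 7, 9, 10] sum 38, len 4
Shortest qualifying length: 3.

3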